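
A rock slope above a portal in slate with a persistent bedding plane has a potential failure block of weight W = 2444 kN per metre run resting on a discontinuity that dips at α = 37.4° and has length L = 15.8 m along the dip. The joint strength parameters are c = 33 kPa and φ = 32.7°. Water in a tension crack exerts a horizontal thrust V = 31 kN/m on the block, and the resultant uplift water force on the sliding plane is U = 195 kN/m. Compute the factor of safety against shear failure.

FS = 1.08

Resolving the block weight along and normal to the plane and applying the Mohr–Coulomb strength on the joint:
N' = W cosα − U − V sinα = 2444·cos37.4° − 195 − 31·sin37.4° = 1727.7 kN/m
Driving force T = W sinα + V cosα = 2444·sin37.4° + 31·cos37.4° = 1509.1 kN/m
Resisting force R = c·L + N'·tanφ = 33·15.8 + 1727.7·tan32.7° = 521.4 + 1109.2 = 1630.6 kN/m
FS = R / T = 1630.6 / 1509.1 = 1.081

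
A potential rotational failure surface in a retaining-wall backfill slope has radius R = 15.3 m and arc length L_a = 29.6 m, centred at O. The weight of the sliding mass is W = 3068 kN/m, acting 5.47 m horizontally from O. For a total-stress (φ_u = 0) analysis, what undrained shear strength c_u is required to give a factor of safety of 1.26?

c_u = 46.7 kPa

FS = c_u·L_a·R / (W·d), so c_u = FS·W·d / (L_a·R).
c_u = 1.26·3068·5.47 / (29.60·15.3) = 21145.3 / 452.88 = 46.69 kPa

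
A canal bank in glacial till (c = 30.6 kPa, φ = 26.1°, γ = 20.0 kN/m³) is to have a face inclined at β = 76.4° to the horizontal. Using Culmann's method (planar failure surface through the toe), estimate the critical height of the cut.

Culmann's analysis gives the critical failure plane at α_cr = (β + φ)/2 = (76.4 + 26.1)/2 = 51.2°, and the critical height
H_c = (4c/γ) · sinβ cosφ / [1 − cos(β − φ)]
    = (4·30.6/20.0) · sin76.4°·cos26.1° / [1 − cos(50.3°)]
    = 6.120 · 0.9720·0.8980 / [1 − 0.6388]
    = 6.120 · 0.8728 / 0.3612
    = 14.79 m

H_c = 14.79 m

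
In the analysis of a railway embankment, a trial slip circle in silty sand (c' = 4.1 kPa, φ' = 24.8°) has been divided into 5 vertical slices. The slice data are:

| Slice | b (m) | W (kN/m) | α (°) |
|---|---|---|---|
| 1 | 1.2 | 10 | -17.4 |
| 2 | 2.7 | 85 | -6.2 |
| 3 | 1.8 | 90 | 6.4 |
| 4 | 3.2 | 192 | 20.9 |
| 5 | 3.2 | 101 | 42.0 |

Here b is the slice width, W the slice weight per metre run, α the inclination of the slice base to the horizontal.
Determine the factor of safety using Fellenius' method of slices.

FS = 1.92

Ordinary method of slices: FS = Σ[c'·Δl_i + (W_i cosα_i)·tanφ'] / Σ W_i sinα_i, with Δl_i = b_i / cosα_i.
Slice 1: Δl = 1.2/cos(-17.4°) = 1.258 m; N'_1 = 10·cos(-17.4°) = 9.5; c'Δl = 5.16; W sinα = -3.0
Slice 2: Δl = 2.7/cos(-6.2°) = 2.716 m; N'_2 = 85·cos(-6.2°) = 84.5; c'Δl = 11.14; W sinα = -9.2
Slice 3: Δl = 1.8/cos6.4° = 1.811 m; N'_3 = 90·cos6.4° = 89.4; c'Δl = 7.43; W sinα = 10.0
Slice 4: Δl = 3.2/cos20.9° = 3.425 m; N'_4 = 192·cos20.9° = 179.4; c'Δl = 14.04; W sinα = 68.5
Slice 5: Δl = 3.2/cos42.0° = 4.306 m; N'_5 = 101·cos42.0° = 75.1; c'Δl = 17.65; W sinα = 67.6
Σc'Δl = 55.4 kN/m; ΣN' = 437.9 kN/m; ΣW sinα = 133.9 kN/m
Resisting = 55.4 + 437.9·tan24.8° = 55.4 + 202.3 = 257.8 kN/m
FS = 257.8 / 133.9 = 1.924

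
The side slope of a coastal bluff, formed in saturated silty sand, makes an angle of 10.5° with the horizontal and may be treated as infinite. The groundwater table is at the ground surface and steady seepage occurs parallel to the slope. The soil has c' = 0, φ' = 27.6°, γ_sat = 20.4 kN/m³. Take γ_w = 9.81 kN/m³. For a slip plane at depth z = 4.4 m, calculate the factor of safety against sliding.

FS = 1.46

With seepage parallel to the slope and the water table at the surface, the effective normal stress on the slip plane uses the buoyant unit weight γ' = γ_sat − γ_w while the driving shear stress uses γ_sat:
FS = [c' + γ' z cos²β tanφ'] / [γ_sat z sinβ cosβ]
(For c' = 0 this reduces to FS = (γ'/γ_sat)·tanφ'/tanβ.)
γ' = 20.4 − 9.81 = 10.59 kN/m³
Numerator = 0.0 + 10.59·4.4·cos²10.5°·tan27.6° = 0.0 + 10.59·4.4·0.9668·0.5228 = 23.551 kPa
Denominator = 20.4·4.4·sin10.5°·cos10.5° = 20.4·4.4·0.1822·0.9833 = 16.084 kPa
FS = 23.551 / 16.084 = 1.464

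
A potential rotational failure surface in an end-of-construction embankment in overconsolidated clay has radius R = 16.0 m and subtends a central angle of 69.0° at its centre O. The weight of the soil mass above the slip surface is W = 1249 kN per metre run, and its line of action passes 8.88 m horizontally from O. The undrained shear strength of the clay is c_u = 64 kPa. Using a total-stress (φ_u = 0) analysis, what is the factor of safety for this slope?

Taking moments about the centre O, the resisting moment is provided by the undrained shear strength acting along the arc:
Arc length L_a = R·θ = 16.0·(69.0°·π/180) = 16.0·1.2043 = 19.27 m
M_R = c_u·L_a·R = 64·19.27·16.0 = 19730.9 kN·m/m
M_D = W·d = 1249·8.88 = 11091.1 kN·m/m
FS = M_R / M_D = 19730.9 / 11091.1 = 1.779

FS = 1.78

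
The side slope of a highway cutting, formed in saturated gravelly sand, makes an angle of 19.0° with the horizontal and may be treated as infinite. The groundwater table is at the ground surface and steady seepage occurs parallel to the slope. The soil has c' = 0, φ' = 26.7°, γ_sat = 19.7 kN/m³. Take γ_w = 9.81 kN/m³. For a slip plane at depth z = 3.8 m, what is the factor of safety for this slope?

FS = 0.73

With seepage parallel to the slope and the water table at the surface, the effective normal stress on the slip plane uses the buoyant unit weight γ' = γ_sat − γ_w while the driving shear stress uses γ_sat:
FS = [c' + γ' z cos²β tanφ'] / [γ_sat z sinβ cosβ]
(For c' = 0 this reduces to FS = (γ'/γ_sat)·tanφ'/tanβ.)
γ' = 19.7 − 9.81 = 9.89 kN/m³
Numerator = 0.0 + 9.89·3.8·cos²19.0°·tan26.7° = 0.0 + 9.89·3.8·0.8940·0.5029 = 16.898 kPa
Denominator = 19.7·3.8·sin19.0°·cos19.0° = 19.7·3.8·0.3256·0.9455 = 23.044 kPa
FS = 16.898 / 23.044 = 0.733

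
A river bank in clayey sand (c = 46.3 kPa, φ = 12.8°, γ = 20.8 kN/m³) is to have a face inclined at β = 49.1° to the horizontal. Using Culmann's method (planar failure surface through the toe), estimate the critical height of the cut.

Culmann's analysis gives the critical failure plane at α_cr = (β + φ)/2 = (49.1 + 12.8)/2 = 31.0°, and the critical height
H_c = (4c/γ) · sinβ cosφ / [1 − cos(β − φ)]
    = (4·46.3/20.8) · sin49.1°·cos12.8° / [1 − cos(36.3°)]
    = 8.904 · 0.7559·0.9751 / [1 − 0.8059]
    = 8.904 · 0.7371 / 0.1941
    = 33.82 m

H_c = 33.82 m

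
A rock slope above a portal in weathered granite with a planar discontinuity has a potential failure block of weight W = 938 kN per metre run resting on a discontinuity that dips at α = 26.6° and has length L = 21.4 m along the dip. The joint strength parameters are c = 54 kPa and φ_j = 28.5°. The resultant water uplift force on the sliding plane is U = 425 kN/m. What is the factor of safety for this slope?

FS = 3.29

Resolving the block weight along and normal to the plane and applying the Mohr–Coulomb strength on the joint:
N' = W cosα − U = 938·cos26.6° − 425 = 413.7 kN/m
Driving force T = W sinα = 938·sin26.6° = 420.0 kN/m
Resisting force R = c·L + N'·tanφ_j = 54·21.4 + 413.7·tan28.5° = 1155.6 + 224.6 = 1380.2 kN/m
FS = R / T = 1380.2 / 420.0 = 3.286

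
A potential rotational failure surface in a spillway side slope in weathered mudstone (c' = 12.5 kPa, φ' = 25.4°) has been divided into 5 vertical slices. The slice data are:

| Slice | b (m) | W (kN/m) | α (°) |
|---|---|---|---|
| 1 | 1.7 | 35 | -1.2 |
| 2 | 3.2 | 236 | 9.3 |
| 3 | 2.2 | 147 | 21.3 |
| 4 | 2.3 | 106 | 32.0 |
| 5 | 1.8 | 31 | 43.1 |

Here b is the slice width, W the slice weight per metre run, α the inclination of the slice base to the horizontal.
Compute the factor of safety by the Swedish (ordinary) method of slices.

FS = 2.39

Ordinary method of slices: FS = Σ[c'·Δl_i + (W_i cosα_i)·tanφ'] / Σ W_i sinα_i, with Δl_i = b_i / cosα_i.
Slice 1: Δl = 1.7/cos(-1.2°) = 1.700 m; N'_1 = 35·cos(-1.2°) = 35.0; c'Δl = 21.25; W sinα = -0.7
Slice 2: Δl = 3.2/cos9.3° = 3.243 m; N'_2 = 236·cos9.3° = 232.9; c'Δl = 40.53; W sinα = 38.1
Slice 3: Δl = 2.2/cos21.3° = 2.361 m; N'_3 = 147·cos21.3° = 137.0; c'Δl = 29.52; W sinα = 53.4
Slice 4: Δl = 2.3/cos32.0° = 2.712 m; N'_4 = 106·cos32.0° = 89.9; c'Δl = 33.90; W sinα = 56.2
Slice 5: Δl = 1.8/cos43.1° = 2.465 m; N'_5 = 31·cos43.1° = 22.6; c'Δl = 30.82; W sinα = 21.2
Σc'Δl = 156.0 kN/m; ΣN' = 517.4 kN/m; ΣW sinα = 168.2 kN/m
Resisting = 156.0 + 517.4·tan25.4° = 156.0 + 245.7 = 401.7 kN/m
FS = 401.7 / 168.2 = 2.389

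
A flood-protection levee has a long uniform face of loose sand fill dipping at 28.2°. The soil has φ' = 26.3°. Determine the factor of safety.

FS = 0.92

For a dry cohesionless infinite slope the factor of safety is FS = tanφ' / tanβ.
FS = tan26.3° / tan28.2° = 0.4942 / 0.5362 = 0.922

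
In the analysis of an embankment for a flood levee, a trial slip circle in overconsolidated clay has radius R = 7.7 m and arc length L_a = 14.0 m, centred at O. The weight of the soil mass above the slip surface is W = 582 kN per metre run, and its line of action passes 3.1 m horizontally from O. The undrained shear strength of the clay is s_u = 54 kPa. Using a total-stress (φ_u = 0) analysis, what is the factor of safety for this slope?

Taking moments about the centre O, the resisting moment is provided by the undrained shear strength acting along the arc:
M_R = s_u·L_a·R = 54·14.00·7.7 = 5821.2 kN·m/m
M_D = W·d = 582·3.1 = 1804.2 kN·m/m
FS = M_R / M_D = 5821.2 / 1804.2 = 3.226

FS = 3.23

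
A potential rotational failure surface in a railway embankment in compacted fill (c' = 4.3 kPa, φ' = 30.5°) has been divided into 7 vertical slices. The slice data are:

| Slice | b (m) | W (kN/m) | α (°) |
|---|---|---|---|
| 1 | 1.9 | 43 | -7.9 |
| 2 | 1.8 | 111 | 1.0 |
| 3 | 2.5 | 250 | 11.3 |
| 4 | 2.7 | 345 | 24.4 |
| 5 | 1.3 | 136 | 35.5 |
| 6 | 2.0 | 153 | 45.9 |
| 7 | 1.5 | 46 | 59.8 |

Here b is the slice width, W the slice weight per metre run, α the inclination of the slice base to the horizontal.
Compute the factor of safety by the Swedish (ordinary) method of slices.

FS = 1.52

Ordinary method of slices: FS = Σ[c'·Δl_i + (W_i cosα_i)·tanφ'] / Σ W_i sinα_i, with Δl_i = b_i / cosα_i.
Slice 1: Δl = 1.9/cos(-7.9°) = 1.918 m; N'_1 = 43·cos(-7.9°) = 42.6; c'Δl = 8.25; W sinα = -5.9
Slice 2: Δl = 1.8/cos1.0° = 1.800 m; N'_2 = 111·cos1.0° = 111.0; c'Δl = 7.74; W sinα = 1.9
Slice 3: Δl = 2.5/cos11.3° = 2.549 m; N'_3 = 250·cos11.3° = 245.2; c'Δl = 10.96; W sinα = 49.0
Slice 4: Δl = 2.7/cos24.4° = 2.965 m; N'_4 = 345·cos24.4° = 314.2; c'Δl = 12.75; W sinα = 142.5
Slice 5: Δl = 1.3/cos35.5° = 1.597 m; N'_5 = 136·cos35.5° = 110.7; c'Δl = 6.87; W sinα = 79.0
Slice 6: Δl = 2.0/cos45.9° = 2.874 m; N'_6 = 153·cos45.9° = 106.5; c'Δl = 12.36; W sinα = 109.9
Slice 7: Δl = 1.5/cos59.8° = 2.982 m; N'_7 = 46·cos59.8° = 23.1; c'Δl = 12.82; W sinα = 39.8
Σc'Δl = 71.7 kN/m; ΣN' = 953.2 kN/m; ΣW sinα = 416.1 kN/m
Resisting = 71.7 + 953.2·tan30.5° = 71.7 + 561.5 = 633.3 kN/m
FS = 633.3 / 416.1 = 1.522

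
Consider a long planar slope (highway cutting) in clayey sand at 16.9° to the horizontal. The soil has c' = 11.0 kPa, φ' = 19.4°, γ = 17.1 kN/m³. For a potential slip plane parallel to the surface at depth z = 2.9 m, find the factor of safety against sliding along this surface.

FS = 1.96

For an infinite slope with a slip plane parallel to the surface (no pore pressure): FS = [c' + γz cos²β tanφ'] / [γz sinβ cosβ].
γz = 17.1·2.9 = 49.59 kN/m²
Numerator = 11.0 + 49.59·cos²16.9°·tan19.4° = 11.0 + 49.59·0.9155·0.3522 = 26.988 kPa
Denominator = 49.59·sin16.9°·cos16.9° = 49.59·0.2907·0.9568 = 13.793 kPa
FS = 26.988 / 13.793 = 1.957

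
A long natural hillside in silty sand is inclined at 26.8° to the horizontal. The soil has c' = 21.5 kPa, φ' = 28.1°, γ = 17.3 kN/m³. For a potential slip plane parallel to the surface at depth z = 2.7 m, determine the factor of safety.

For an infinite slope with a slip plane parallel to the surface (no pore pressure): FS = [c' + γz cos²β tanφ'] / [γz sinβ cosβ].
γz = 17.3·2.7 = 46.71 kN/m²
Numerator = 21.5 + 46.71·cos²26.8°·tan28.1° = 21.5 + 46.71·0.7967·0.5340 = 41.371 kPa
Denominator = 46.71·sin26.8°·cos26.8° = 46.71·0.4509·0.8926 = 18.798 kPa
FS = 41.371 / 18.798 = 2.201

FS = 2.20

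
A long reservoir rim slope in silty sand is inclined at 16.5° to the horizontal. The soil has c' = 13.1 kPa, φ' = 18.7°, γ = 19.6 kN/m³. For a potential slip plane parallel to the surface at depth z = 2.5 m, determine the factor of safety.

FS = 2.12

For an infinite slope with a slip plane parallel to the surface (no pore pressure): FS = [c' + γz cos²β tanφ'] / [γz sinβ cosβ].
γz = 19.6·2.5 = 49.00 kN/m²
Numerator = 13.1 + 49.00·cos²16.5°·tan18.7° = 13.1 + 49.00·0.9193·0.3385 = 28.348 kPa
Denominator = 49.00·sin16.5°·cos16.5° = 49.00·0.2840·0.9588 = 13.344 kPa
FS = 28.348 / 13.344 = 2.124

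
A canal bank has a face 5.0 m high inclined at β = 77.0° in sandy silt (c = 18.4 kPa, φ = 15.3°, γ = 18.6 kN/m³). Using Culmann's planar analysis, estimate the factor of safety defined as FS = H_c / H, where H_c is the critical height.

FS = 1.41

H_c = (4c/γ) · sinβ cosφ / [1 − cos(β − φ)]
    = (4·18.4/18.6) · sin77.0°·cos15.3° / [1 − cos61.7°]
    = 3.957 · 0.9398 / 0.5259 = 7.07 m
FS = H_c / H = 7.07 / 5.0 = 1.414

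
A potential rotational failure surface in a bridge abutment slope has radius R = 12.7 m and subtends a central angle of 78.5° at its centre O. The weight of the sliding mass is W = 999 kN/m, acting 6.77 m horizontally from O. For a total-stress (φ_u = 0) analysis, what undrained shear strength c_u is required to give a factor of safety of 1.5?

c_u = 45.9 kPa

FS = c_u·L_a·R / (W·d), so c_u = FS·W·d / (L_a·R).
Arc length L_a = R·θ = 12.7·(78.5°·π/180) = 12.7·1.3701 = 17.40 m
c_u = 1.5·999·6.77 / (17.40·12.7) = 10144.8 / 220.98 = 45.91 kPa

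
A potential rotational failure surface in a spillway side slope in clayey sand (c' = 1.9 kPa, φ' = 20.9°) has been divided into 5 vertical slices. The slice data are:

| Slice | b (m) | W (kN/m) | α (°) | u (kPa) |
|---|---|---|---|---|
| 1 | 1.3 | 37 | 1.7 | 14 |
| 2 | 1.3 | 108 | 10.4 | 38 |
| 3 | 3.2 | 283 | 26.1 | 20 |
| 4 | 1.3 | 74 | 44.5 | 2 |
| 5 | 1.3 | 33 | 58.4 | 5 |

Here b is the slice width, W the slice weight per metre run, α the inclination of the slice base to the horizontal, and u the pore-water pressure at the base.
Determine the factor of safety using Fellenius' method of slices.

Ordinary method of slices: FS = Σ[c'·Δl_i + (W_i cosα_i − u_i·Δl_i)·tanφ'] / Σ W_i sinα_i, with Δl_i = b_i / cosα_i.
Slice 1: Δl = 1.3/cos1.7° = 1.301 m; N'_1 = 37·cos1.7° − 14·1.301 = 18.8; c'Δl = 2.47; W sinα = 1.1
Slice 2: Δl = 1.3/cos10.4° = 1.322 m; N'_2 = 108·cos10.4° − 38·1.322 = 56.0; c'Δl = 2.51; W sinα = 19.5
Slice 3: Δl = 3.2/cos26.1° = 3.563 m; N'_3 = 283·cos26.1° − 20·3.563 = 182.9; c'Δl = 6.77; W sinα = 124.5
Slice 4: Δl = 1.3/cos44.5° = 1.823 m; N'_4 = 74·cos44.5° − 2·1.823 = 49.1; c'Δl = 3.46; W sinα = 51.9
Slice 5: Δl = 1.3/cos58.4° = 2.481 m; N'_5 = 33·cos58.4° − 5·2.481 = 4.9; c'Δl = 4.71; W sinα = 28.1
Σc'Δl = 19.9 kN/m; ΣN' = 311.7 kN/m; ΣW sinα = 225.1 kN/m
Resisting = 19.9 + 311.7·tan20.9° = 19.9 + 119.0 = 138.9 kN/m
FS = 138.9 / 225.1 = 0.617

FS = 0.62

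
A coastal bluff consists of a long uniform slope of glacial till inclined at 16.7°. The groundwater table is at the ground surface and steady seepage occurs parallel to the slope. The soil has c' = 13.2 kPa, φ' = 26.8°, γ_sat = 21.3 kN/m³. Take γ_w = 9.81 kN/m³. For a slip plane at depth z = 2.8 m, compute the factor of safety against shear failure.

With seepage parallel to the slope and the water table at the surface, the effective normal stress on the slip plane uses the buoyant unit weight γ' = γ_sat − γ_w while the driving shear stress uses γ_sat:
FS = [c' + γ' z cos²β tanφ'] / [γ_sat z sinβ cosβ]
γ' = 21.3 − 9.81 = 11.49 kN/m³
Numerator = 13.2 + 11.49·2.8·cos²16.7°·tan26.8° = 13.2 + 11.49·2.8·0.9174·0.5051 = 28.109 kPa
Denominator = 21.3·2.8·sin16.7°·cos16.7° = 21.3·2.8·0.2874·0.9578 = 16.415 kPa
FS = 28.109 / 16.415 = 1.712

FS = 1.71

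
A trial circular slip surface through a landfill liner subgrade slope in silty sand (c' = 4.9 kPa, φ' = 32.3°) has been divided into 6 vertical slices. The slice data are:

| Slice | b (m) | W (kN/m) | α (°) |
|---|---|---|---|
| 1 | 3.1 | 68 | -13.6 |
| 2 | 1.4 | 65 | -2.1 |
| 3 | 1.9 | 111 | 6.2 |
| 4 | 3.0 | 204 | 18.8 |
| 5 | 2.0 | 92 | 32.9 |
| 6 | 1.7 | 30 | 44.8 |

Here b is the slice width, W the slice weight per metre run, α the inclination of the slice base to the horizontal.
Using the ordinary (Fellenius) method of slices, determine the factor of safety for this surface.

Ordinary method of slices: FS = Σ[c'·Δl_i + (W_i cosα_i)·tanφ'] / Σ W_i sinα_i, with Δl_i = b_i / cosα_i.
Slice 1: Δl = 3.1/cos(-13.6°) = 3.189 m; N'_1 = 68·cos(-13.6°) = 66.1; c'Δl = 15.63; W sinα = -16.0
Slice 2: Δl = 1.4/cos(-2.1°) = 1.401 m; N'_2 = 65·cos(-2.1°) = 65.0; c'Δl = 6.86; W sinα = -2.4
Slice 3: Δl = 1.9/cos6.2° = 1.911 m; N'_3 = 111·cos6.2° = 110.4; c'Δl = 9.36; W sinα = 12.0
Slice 4: Δl = 3.0/cos18.8° = 3.169 m; N'_4 = 204·cos18.8° = 193.1; c'Δl = 15.53; W sinα = 65.7
Slice 5: Δl = 2.0/cos32.9° = 2.382 m; N'_5 = 92·cos32.9° = 77.2; c'Δl = 11.67; W sinα = 50.0
Slice 6: Δl = 1.7/cos44.8° = 2.396 m; N'_6 = 30·cos44.8° = 21.3; c'Δl = 11.74; W sinα = 21.1
Σc'Δl = 70.8 kN/m; ΣN' = 533.0 kN/m; ΣW sinα = 130.5 kN/m
Resisting = 70.8 + 533.0·tan32.3° = 70.8 + 337.0 = 407.8 kN/m
FS = 407.8 / 130.5 = 3.125

FS = 3.13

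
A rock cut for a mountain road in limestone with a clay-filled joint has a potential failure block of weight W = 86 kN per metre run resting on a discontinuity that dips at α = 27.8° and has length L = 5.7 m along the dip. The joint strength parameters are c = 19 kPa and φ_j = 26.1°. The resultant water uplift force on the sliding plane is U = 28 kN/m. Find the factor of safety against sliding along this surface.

FS = 3.29

Resolving the block weight along and normal to the plane and applying the Mohr–Coulomb strength on the joint:
N' = W cosα − U = 86·cos27.8° − 28 = 48.1 kN/m
Driving force T = W sinα = 86·sin27.8° = 40.1 kN/m
Resisting force R = c·L + N'·tanφ_j = 19·5.7 + 48.1·tan26.1° = 108.3 + 23.6 = 131.9 kN/m
FS = R / T = 131.9 / 40.1 = 3.287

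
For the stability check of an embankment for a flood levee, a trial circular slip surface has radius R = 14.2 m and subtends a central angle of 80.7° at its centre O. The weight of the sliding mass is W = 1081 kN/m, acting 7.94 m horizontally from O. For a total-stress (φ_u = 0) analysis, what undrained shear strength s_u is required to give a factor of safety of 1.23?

s_u = 37.2 kPa

FS = s_u·L_a·R / (W·d), so s_u = FS·W·d / (L_a·R).
Arc length L_a = R·θ = 14.2·(80.7°·π/180) = 14.2·1.4085 = 20.00 m
s_u = 1.23·1081·7.94 / (20.00·14.2) = 10557.3 / 284.01 = 37.17 kPa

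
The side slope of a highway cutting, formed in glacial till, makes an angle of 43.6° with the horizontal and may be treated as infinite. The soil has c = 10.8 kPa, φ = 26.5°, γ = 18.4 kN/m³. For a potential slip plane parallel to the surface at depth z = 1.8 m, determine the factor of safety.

For an infinite slope with a slip plane parallel to the surface (no pore pressure): FS = [c + γz cos²β tanφ] / [γz sinβ cosβ].
γz = 18.4·1.8 = 33.12 kN/m²
Numerator = 10.8 + 33.12·cos²43.6°·tan26.5° = 10.8 + 33.12·0.5244·0.4986 = 19.460 kPa
Denominator = 33.12·sin43.6°·cos43.6° = 33.12·0.6896·0.7242 = 16.540 kPa
FS = 19.460 / 16.540 = 1.177

FS = 1.18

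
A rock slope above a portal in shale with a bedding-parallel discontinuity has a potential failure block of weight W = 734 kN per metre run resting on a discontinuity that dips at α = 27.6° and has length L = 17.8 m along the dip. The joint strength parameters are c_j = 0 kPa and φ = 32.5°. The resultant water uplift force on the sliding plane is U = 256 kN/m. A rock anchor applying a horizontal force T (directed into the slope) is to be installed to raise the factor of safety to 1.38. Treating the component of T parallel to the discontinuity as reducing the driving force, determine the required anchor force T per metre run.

T = 144 kN/m

Resolving forces along and normal to the sliding plane, with the horizontal anchor force T adding T·sinα to the effective normal force and T·cosα acting up the plane against the driving force:
FS = [c_jL + (W cosα − U + T sinα) tanφ] / [W sinα − T cosα]
Without the anchor: N' = 394.5 kN/m, driving T_d = 340.1 kN/m, resisting R = 0·17.8 + 394.5·tan32.5° = 251.3 kN/m, FS = 0.74.
Setting FS = 1.38 and solving for T:
1.38·(340.1 − T cos27.6°) = 251.3 + T sin27.6°·tan32.5°
T·(sin27.6°·tan32.5° + 1.38·cos27.6°) = 1.38·340.1 − 251.3
T·(0.4633·0.6371 + 1.38·0.8862) = 469.3 − 251.3 = 218.0
T·1.5181 = 218.0
T = 143.6 kN/m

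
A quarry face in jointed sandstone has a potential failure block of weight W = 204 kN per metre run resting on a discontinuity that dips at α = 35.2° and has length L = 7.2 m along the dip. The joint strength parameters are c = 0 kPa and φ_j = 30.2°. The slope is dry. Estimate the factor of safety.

Resolving the block weight along and normal to the plane and applying the Mohr–Coulomb strength on the joint:
N' = W cosα = 204·cos35.2° = 166.7 kN/m
Driving force T = W sinα = 204·sin35.2° = 117.6 kN/m
Resisting force R = c·L + N'·tanφ_j = 0·7.2 + 166.7·tan30.2° = 0.0 + 97.0 = 97.0 kN/m
FS = R / T = 97.0 / 117.6 = 0.825

FS = 0.83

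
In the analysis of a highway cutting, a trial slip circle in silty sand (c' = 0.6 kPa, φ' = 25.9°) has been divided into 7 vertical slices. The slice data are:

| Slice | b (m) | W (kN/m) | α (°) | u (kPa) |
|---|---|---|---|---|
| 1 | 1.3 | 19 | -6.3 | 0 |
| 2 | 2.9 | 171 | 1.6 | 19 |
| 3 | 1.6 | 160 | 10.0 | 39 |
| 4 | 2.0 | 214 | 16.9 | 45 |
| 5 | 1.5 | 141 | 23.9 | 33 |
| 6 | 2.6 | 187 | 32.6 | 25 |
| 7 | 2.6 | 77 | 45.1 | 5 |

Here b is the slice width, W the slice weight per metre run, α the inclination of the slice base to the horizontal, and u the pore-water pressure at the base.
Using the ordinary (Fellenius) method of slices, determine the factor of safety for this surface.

FS = 0.88

Ordinary method of slices: FS = Σ[c'·Δl_i + (W_i cosα_i − u_i·Δl_i)·tanφ'] / Σ W_i sinα_i, with Δl_i = b_i / cosα_i.
Slice 1: Δl = 1.3/cos(-6.3°) = 1.308 m; N'_1 = 19·cos(-6.3°) − 0·1.308 = 18.9; c'Δl = 0.78; W sinα = -2.1
Slice 2: Δl = 2.9/cos1.6° = 2.901 m; N'_2 = 171·cos1.6° − 19·2.901 = 115.8; c'Δl = 1.74; W sinα = 4.8
Slice 3: Δl = 1.6/cos10.0° = 1.625 m; N'_3 = 160·cos10.0° − 39·1.625 = 94.2; c'Δl = 0.97; W sinα = 27.8
Slice 4: Δl = 2.0/cos16.9° = 2.090 m; N'_4 = 214·cos16.9° − 45·2.090 = 110.7; c'Δl = 1.25; W sinα = 62.2
Slice 5: Δl = 1.5/cos23.9° = 1.641 m; N'_5 = 141·cos23.9° − 33·1.641 = 74.8; c'Δl = 0.98; W sinα = 57.1
Slice 6: Δl = 2.6/cos32.6° = 3.086 m; N'_6 = 187·cos32.6° − 25·3.086 = 80.4; c'Δl = 1.85; W sinα = 100.8
Slice 7: Δl = 2.6/cos45.1° = 3.683 m; N'_7 = 77·cos45.1° − 5·3.683 = 35.9; c'Δl = 2.21; W sinα = 54.5
Σc'Δl = 9.8 kN/m; ΣN' = 530.7 kN/m; ΣW sinα = 305.1 kN/m
Resisting = 9.8 + 530.7·tan25.9° = 9.8 + 257.7 = 267.5 kN/m
FS = 267.5 / 305.1 = 0.877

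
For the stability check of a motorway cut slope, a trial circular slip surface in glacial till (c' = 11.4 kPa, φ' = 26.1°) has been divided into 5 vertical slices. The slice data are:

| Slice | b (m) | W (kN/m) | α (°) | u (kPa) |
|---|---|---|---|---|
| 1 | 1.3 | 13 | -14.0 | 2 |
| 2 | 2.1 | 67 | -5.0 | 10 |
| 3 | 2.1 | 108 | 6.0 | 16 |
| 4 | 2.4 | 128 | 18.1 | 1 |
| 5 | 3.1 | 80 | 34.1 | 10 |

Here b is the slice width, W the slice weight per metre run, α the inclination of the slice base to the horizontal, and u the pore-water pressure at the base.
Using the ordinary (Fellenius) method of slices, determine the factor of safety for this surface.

Ordinary method of slices: FS = Σ[c'·Δl_i + (W_i cosα_i − u_i·Δl_i)·tanφ'] / Σ W_i sinα_i, with Δl_i = b_i / cosα_i.
Slice 1: Δl = 1.3/cos(-14.0°) = 1.340 m; N'_1 = 13·cos(-14.0°) − 2·1.340 = 9.9; c'Δl = 15.27; W sinα = -3.1
Slice 2: Δl = 2.1/cos(-5.0°) = 2.108 m; N'_2 = 67·cos(-5.0°) − 10·2.108 = 45.7; c'Δl = 24.03; W sinα = -5.8
Slice 3: Δl = 2.1/cos6.0° = 2.112 m; N'_3 = 108·cos6.0° − 16·2.112 = 73.6; c'Δl = 24.07; W sinα = 11.3
Slice 4: Δl = 2.4/cos18.1° = 2.525 m; N'_4 = 128·cos18.1° − 1·2.525 = 119.1; c'Δl = 28.78; W sinα = 39.8
Slice 5: Δl = 3.1/cos34.1° = 3.744 m; N'_5 = 80·cos34.1° − 10·3.744 = 28.8; c'Δl = 42.68; W sinα = 44.9
Σc'Δl = 134.8 kN/m; ΣN' = 277.2 kN/m; ΣW sinα = 86.9 kN/m
Resisting = 134.8 + 277.2·tan26.1° = 134.8 + 135.8 = 270.6 kN/m
FS = 270.6 / 86.9 = 3.113

FS = 3.11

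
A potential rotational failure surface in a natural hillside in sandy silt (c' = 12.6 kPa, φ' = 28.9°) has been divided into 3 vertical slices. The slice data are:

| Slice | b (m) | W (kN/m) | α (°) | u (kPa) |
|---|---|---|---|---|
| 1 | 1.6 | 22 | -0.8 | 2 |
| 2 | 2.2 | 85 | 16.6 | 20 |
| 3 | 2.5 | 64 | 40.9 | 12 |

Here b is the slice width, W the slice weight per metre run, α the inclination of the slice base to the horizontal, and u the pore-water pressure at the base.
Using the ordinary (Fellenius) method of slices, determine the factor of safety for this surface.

Ordinary method of slices: FS = Σ[c'·Δl_i + (W_i cosα_i − u_i·Δl_i)·tanφ'] / Σ W_i sinα_i, with Δl_i = b_i / cosα_i.
Slice 1: Δl = 1.6/cos(-0.8°) = 1.600 m; N'_1 = 22·cos(-0.8°) − 2·1.600 = 18.8; c'Δl = 20.16; W sinα = -0.3
Slice 2: Δl = 2.2/cos16.6° = 2.296 m; N'_2 = 85·cos16.6° − 20·2.296 = 35.5; c'Δl = 28.93; W sinα = 24.3
Slice 3: Δl = 2.5/cos40.9° = 3.308 m; N'_3 = 64·cos40.9° − 12·3.308 = 8.7; c'Δl = 41.67; W sinα = 41.9
Σc'Δl = 90.8 kN/m; ΣN' = 63.0 kN/m; ΣW sinα = 65.9 kN/m
Resisting = 90.8 + 63.0·tan28.9° = 90.8 + 34.8 = 125.6 kN/m
FS = 125.6 / 65.9 = 1.906

FS = 1.91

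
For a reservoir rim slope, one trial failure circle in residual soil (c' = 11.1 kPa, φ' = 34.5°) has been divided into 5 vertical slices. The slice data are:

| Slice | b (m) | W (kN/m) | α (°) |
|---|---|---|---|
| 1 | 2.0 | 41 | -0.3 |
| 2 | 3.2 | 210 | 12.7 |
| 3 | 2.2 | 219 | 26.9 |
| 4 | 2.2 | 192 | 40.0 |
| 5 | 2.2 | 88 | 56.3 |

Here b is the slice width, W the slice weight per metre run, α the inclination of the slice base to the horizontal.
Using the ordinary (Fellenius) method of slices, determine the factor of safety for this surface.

Ordinary method of slices: FS = Σ[c'·Δl_i + (W_i cosα_i)·tanφ'] / Σ W_i sinα_i, with Δl_i = b_i / cosα_i.
Slice 1: Δl = 2.0/cos(-0.3°) = 2.000 m; N'_1 = 41·cos(-0.3°) = 41.0; c'Δl = 22.20; W sinα = -0.2
Slice 2: Δl = 3.2/cos12.7° = 3.280 m; N'_2 = 210·cos12.7° = 204.9; c'Δl = 36.41; W sinα = 46.2
Slice 3: Δl = 2.2/cos26.9° = 2.467 m; N'_3 = 219·cos26.9° = 195.3; c'Δl = 27.38; W sinα = 99.1
Slice 4: Δl = 2.2/cos40.0° = 2.872 m; N'_4 = 192·cos40.0° = 147.1; c'Δl = 31.88; W sinα = 123.4
Slice 5: Δl = 2.2/cos56.3° = 3.965 m; N'_5 = 88·cos56.3° = 48.8; c'Δl = 44.01; W sinα = 73.2
Σc'Δl = 161.9 kN/m; ΣN' = 637.1 kN/m; ΣW sinα = 341.7 kN/m
Resisting = 161.9 + 637.1·tan34.5° = 161.9 + 437.8 = 599.7 kN/m
FS = 599.7 / 341.7 = 1.755

FS = 1.76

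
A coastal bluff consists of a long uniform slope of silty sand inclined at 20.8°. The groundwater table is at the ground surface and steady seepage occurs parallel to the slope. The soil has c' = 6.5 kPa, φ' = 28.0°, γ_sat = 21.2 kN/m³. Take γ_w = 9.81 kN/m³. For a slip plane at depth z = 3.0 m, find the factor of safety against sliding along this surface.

FS = 1.06

With seepage parallel to the slope and the water table at the surface, the effective normal stress on the slip plane uses the buoyant unit weight γ' = γ_sat − γ_w while the driving shear stress uses γ_sat:
FS = [c' + γ' z cos²β tanφ'] / [γ_sat z sinβ cosβ]
γ' = 21.2 − 9.81 = 11.39 kN/m³
Numerator = 6.5 + 11.39·3.0·cos²20.8°·tan28.0° = 6.5 + 11.39·3.0·0.8739·0.5317 = 22.377 kPa
Denominator = 21.2·3.0·sin20.8°·cos20.8° = 21.2·3.0·0.3551·0.9348 = 21.113 kPa
FS = 22.377 / 21.113 = 1.060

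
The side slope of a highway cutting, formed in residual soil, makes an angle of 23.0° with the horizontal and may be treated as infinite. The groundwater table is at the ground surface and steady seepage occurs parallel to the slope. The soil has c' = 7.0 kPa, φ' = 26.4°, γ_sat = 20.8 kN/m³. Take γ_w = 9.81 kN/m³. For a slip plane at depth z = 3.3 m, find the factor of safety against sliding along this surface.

FS = 0.90

With seepage parallel to the slope and the water table at the surface, the effective normal stress on the slip plane uses the buoyant unit weight γ' = γ_sat − γ_w while the driving shear stress uses γ_sat:
FS = [c' + γ' z cos²β tanφ'] / [γ_sat z sinβ cosβ]
γ' = 20.8 − 9.81 = 10.99 kN/m³
Numerator = 7.0 + 10.99·3.3·cos²23.0°·tan26.4° = 7.0 + 10.99·3.3·0.8473·0.4964 = 22.255 kPa
Denominator = 20.8·3.3·sin23.0°·cos23.0° = 20.8·3.3·0.3907·0.9205 = 24.688 kPa
FS = 22.255 / 24.688 = 0.901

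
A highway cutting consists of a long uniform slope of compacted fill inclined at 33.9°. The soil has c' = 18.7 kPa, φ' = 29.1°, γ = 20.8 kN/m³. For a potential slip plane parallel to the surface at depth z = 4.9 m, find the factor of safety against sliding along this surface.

FS = 1.22

For an infinite slope with a slip plane parallel to the surface (no pore pressure): FS = [c' + γz cos²β tanφ'] / [γz sinβ cosβ].
γz = 20.8·4.9 = 101.92 kN/m²
Numerator = 18.7 + 101.92·cos²33.9°·tan29.1° = 18.7 + 101.92·0.6889·0.5566 = 57.781 kPa
Denominator = 101.92·sin33.9°·cos33.9° = 101.92·0.5577·0.8300 = 47.182 kPa
FS = 57.781 / 47.182 = 1.225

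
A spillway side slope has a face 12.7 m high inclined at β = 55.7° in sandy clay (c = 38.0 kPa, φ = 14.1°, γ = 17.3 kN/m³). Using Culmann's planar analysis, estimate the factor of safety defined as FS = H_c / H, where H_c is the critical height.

H_c = (4c/γ) · sinβ cosφ / [1 − cos(β − φ)]
    = (4·38.0/17.3) · sin55.7°·cos14.1° / [1 − cos41.6°]
    = 8.786 · 0.8012 / 0.2522 = 27.91 m
FS = H_c / H = 27.91 / 12.7 = 2.198

FS = 2.20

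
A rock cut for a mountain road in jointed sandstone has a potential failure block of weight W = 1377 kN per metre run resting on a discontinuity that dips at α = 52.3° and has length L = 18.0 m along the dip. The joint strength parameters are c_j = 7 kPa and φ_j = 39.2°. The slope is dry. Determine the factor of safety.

FS = 0.75

Resolving the block weight along and normal to the plane and applying the Mohr–Coulomb strength on the joint:
N' = W cosα = 1377·cos52.3° = 842.1 kN/m
Driving force T = W sinα = 1377·sin52.3° = 1089.5 kN/m
Resisting force R = c_j·L + N'·tanφ_j = 7·18.0 + 842.1·tan39.2° = 126.0 + 686.8 = 812.8 kN/m
FS = R / T = 812.8 / 1089.5 = 0.746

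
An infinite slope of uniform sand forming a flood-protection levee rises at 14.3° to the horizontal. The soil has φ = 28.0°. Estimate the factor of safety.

FS = 2.09

For a dry cohesionless infinite slope the factor of safety is FS = tanφ / tanβ.
FS = tan28.0° / tan14.3° = 0.5317 / 0.2549 = 2.086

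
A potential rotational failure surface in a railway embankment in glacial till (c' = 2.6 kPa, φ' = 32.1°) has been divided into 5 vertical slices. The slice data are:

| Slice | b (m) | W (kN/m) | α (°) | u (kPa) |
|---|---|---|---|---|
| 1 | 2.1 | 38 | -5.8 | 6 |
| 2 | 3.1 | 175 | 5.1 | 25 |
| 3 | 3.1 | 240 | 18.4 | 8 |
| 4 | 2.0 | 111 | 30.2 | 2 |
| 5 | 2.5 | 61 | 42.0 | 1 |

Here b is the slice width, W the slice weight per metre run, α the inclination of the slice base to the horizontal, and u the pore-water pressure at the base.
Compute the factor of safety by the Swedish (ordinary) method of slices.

FS = 1.76

Ordinary method of slices: FS = Σ[c'·Δl_i + (W_i cosα_i − u_i·Δl_i)·tanφ'] / Σ W_i sinα_i, with Δl_i = b_i / cosα_i.
Slice 1: Δl = 2.1/cos(-5.8°) = 2.111 m; N'_1 = 38·cos(-5.8°) − 6·2.111 = 25.1; c'Δl = 5.49; W sinα = -3.8
Slice 2: Δl = 3.1/cos5.1° = 3.112 m; N'_2 = 175·cos5.1° − 25·3.112 = 96.5; c'Δl = 8.09; W sinα = 15.6
Slice 3: Δl = 3.1/cos18.4° = 3.267 m; N'_3 = 240·cos18.4° − 8·3.267 = 201.6; c'Δl = 8.49; W sinα = 75.8
Slice 4: Δl = 2.0/cos30.2° = 2.314 m; N'_4 = 111·cos30.2° − 2·2.314 = 91.3; c'Δl = 6.02; W sinα = 55.8
Slice 5: Δl = 2.5/cos42.0° = 3.364 m; N'_5 = 61·cos42.0° − 1·3.364 = 42.0; c'Δl = 8.75; W sinα = 40.8
Σc'Δl = 36.8 kN/m; ΣN' = 456.5 kN/m; ΣW sinα = 184.1 kN/m
Resisting = 36.8 + 456.5·tan32.1° = 36.8 + 286.4 = 323.2 kN/m
FS = 323.2 / 184.1 = 1.755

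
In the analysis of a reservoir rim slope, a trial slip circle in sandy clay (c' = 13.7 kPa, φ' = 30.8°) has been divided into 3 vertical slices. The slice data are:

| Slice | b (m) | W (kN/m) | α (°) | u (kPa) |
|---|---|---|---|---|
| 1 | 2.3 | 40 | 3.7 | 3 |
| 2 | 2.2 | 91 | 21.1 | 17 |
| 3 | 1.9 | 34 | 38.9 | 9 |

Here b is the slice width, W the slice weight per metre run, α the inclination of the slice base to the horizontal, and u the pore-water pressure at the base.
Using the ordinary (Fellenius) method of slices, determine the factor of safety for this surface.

FS = 2.58

Ordinary method of slices: FS = Σ[c'·Δl_i + (W_i cosα_i − u_i·Δl_i)·tanφ'] / Σ W_i sinα_i, with Δl_i = b_i / cosα_i.
Slice 1: Δl = 2.3/cos3.7° = 2.305 m; N'_1 = 40·cos3.7° − 3·2.305 = 33.0; c'Δl = 31.58; W sinα = 2.6
Slice 2: Δl = 2.2/cos21.1° = 2.358 m; N'_2 = 91·cos21.1° − 17·2.358 = 44.8; c'Δl = 32.31; W sinα = 32.8
Slice 3: Δl = 1.9/cos38.9° = 2.441 m; N'_3 = 34·cos38.9° − 9·2.441 = 4.5; c'Δl = 33.45; W sinα = 21.4
Σc'Δl = 97.3 kN/m; ΣN' = 82.3 kN/m; ΣW sinα = 56.7 kN/m
Resisting = 97.3 + 82.3·tan30.8° = 97.3 + 49.1 = 146.4 kN/m
FS = 146.4 / 56.7 = 2.582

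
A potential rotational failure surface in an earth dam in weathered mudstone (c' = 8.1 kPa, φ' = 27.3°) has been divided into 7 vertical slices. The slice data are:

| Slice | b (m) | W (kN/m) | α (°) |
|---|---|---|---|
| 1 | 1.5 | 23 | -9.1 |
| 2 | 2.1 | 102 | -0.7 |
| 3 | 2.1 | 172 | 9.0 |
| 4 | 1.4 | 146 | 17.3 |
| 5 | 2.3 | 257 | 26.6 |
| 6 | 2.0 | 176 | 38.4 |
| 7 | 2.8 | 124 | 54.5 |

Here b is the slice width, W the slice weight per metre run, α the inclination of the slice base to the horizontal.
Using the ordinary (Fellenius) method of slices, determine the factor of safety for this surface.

FS = 1.51

Ordinary method of slices: FS = Σ[c'·Δl_i + (W_i cosα_i)·tanφ'] / Σ W_i sinα_i, with Δl_i = b_i / cosα_i.
Slice 1: Δl = 1.5/cos(-9.1°) = 1.519 m; N'_1 = 23·cos(-9.1°) = 22.7; c'Δl = 12.30; W sinα = -3.6
Slice 2: Δl = 2.1/cos(-0.7°) = 2.100 m; N'_2 = 102·cos(-0.7°) = 102.0; c'Δl = 17.01; W sinα = -1.2
Slice 3: Δl = 2.1/cos9.0° = 2.126 m; N'_3 = 172·cos9.0° = 169.9; c'Δl = 17.22; W sinα = 26.9
Slice 4: Δl = 1.4/cos17.3° = 1.466 m; N'_4 = 146·cos17.3° = 139.4; c'Δl = 11.88; W sinα = 43.4
Slice 5: Δl = 2.3/cos26.6° = 2.572 m; N'_5 = 257·cos26.6° = 229.8; c'Δl = 20.84; W sinα = 115.1
Slice 6: Δl = 2.0/cos38.4° = 2.552 m; N'_6 = 176·cos38.4° = 137.9; c'Δl = 20.67; W sinα = 109.3
Slice 7: Δl = 2.8/cos54.5° = 4.822 m; N'_7 = 124·cos54.5° = 72.0; c'Δl = 39.06; W sinα = 101.0
Σc'Δl = 139.0 kN/m; ΣN' = 873.7 kN/m; ΣW sinα = 390.8 kN/m
Resisting = 139.0 + 873.7·tan27.3° = 139.0 + 451.0 = 589.9 kN/m
FS = 589.9 / 390.8 = 1.510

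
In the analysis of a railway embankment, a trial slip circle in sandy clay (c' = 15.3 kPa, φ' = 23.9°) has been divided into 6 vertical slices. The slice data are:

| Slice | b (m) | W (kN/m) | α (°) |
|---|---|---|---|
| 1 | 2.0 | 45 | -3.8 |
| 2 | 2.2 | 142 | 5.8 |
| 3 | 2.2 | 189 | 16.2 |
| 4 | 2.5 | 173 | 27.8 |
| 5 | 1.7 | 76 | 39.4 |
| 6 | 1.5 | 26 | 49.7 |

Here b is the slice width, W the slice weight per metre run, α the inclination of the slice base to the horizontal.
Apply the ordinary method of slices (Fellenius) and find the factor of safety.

Ordinary method of slices: FS = Σ[c'·Δl_i + (W_i cosα_i)·tanφ'] / Σ W_i sinα_i, with Δl_i = b_i / cosα_i.
Slice 1: Δl = 2.0/cos(-3.8°) = 2.004 m; N'_1 = 45·cos(-3.8°) = 44.9; c'Δl = 30.67; W sinα = -3.0
Slice 2: Δl = 2.2/cos5.8° = 2.211 m; N'_2 = 142·cos5.8° = 141.3; c'Δl = 33.83; W sinα = 14.3
Slice 3: Δl = 2.2/cos16.2° = 2.291 m; N'_3 = 189·cos16.2° = 181.5; c'Δl = 35.05; W sinα = 52.7
Slice 4: Δl = 2.5/cos27.8° = 2.826 m; N'_4 = 173·cos27.8° = 153.0; c'Δl = 43.24; W sinα = 80.7
Slice 5: Δl = 1.7/cos39.4° = 2.200 m; N'_5 = 76·cos39.4° = 58.7; c'Δl = 33.66; W sinα = 48.2
Slice 6: Δl = 1.5/cos49.7° = 2.319 m; N'_6 = 26·cos49.7° = 16.8; c'Δl = 35.48; W sinα = 19.8
Σc'Δl = 211.9 kN/m; ΣN' = 596.2 kN/m; ΣW sinα = 212.9 kN/m
Resisting = 211.9 + 596.2·tan23.9° = 211.9 + 264.2 = 476.2 kN/m
FS = 476.2 / 212.9 = 2.237

FS = 2.24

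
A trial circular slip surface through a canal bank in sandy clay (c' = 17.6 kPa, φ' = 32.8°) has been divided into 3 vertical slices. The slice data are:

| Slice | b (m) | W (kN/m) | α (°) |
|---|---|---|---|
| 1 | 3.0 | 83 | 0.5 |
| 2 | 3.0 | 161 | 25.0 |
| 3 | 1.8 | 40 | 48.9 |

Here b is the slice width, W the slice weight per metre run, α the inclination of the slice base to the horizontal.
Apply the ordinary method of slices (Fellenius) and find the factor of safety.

Ordinary method of slices: FS = Σ[c'·Δl_i + (W_i cosα_i)·tanφ'] / Σ W_i sinα_i, with Δl_i = b_i / cosα_i.
Slice 1: Δl = 3.0/cos0.5° = 3.000 m; N'_1 = 83·cos0.5° = 83.0; c'Δl = 52.80; W sinα = 0.7
Slice 2: Δl = 3.0/cos25.0° = 3.310 m; N'_2 = 161·cos25.0° = 145.9; c'Δl = 58.26; W sinα = 68.0
Slice 3: Δl = 1.8/cos48.9° = 2.738 m; N'_3 = 40·cos48.9° = 26.3; c'Δl = 48.19; W sinα = 30.1
Σc'Δl = 159.3 kN/m; ΣN' = 255.2 kN/m; ΣW sinα = 98.9 kN/m
Resisting = 159.3 + 255.2·tan32.8° = 159.3 + 164.5 = 323.7 kN/m
FS = 323.7 / 98.9 = 3.273

FS = 3.27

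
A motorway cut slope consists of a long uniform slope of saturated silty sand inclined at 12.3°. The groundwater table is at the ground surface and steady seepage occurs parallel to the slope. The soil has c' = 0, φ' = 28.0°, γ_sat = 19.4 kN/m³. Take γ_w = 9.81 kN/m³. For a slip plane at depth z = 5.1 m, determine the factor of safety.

FS = 1.21

With seepage parallel to the slope and the water table at the surface, the effective normal stress on the slip plane uses the buoyant unit weight γ' = γ_sat − γ_w while the driving shear stress uses γ_sat:
FS = [c' + γ' z cos²β tanφ'] / [γ_sat z sinβ cosβ]
(For c' = 0 this reduces to FS = (γ'/γ_sat)·tanφ'/tanβ.)
γ' = 19.4 − 9.81 = 9.59 kN/m³
Numerator = 0.0 + 9.59·5.1·cos²12.3°·tan28.0° = 0.0 + 9.59·5.1·0.9546·0.5317 = 24.825 kPa
Denominator = 19.4·5.1·sin12.3°·cos12.3° = 19.4·5.1·0.2130·0.9770 = 20.593 kPa
FS = 24.825 / 20.593 = 1.205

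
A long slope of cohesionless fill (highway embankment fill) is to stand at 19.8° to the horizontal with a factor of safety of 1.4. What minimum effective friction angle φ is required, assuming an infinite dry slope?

FS = tanφ/tanβ ⇒ tanφ = FS · tanβ = 1.4 · tan19.8° = 0.5040
φ = arctan(0.5040) = 26.75°

φ = 26.7°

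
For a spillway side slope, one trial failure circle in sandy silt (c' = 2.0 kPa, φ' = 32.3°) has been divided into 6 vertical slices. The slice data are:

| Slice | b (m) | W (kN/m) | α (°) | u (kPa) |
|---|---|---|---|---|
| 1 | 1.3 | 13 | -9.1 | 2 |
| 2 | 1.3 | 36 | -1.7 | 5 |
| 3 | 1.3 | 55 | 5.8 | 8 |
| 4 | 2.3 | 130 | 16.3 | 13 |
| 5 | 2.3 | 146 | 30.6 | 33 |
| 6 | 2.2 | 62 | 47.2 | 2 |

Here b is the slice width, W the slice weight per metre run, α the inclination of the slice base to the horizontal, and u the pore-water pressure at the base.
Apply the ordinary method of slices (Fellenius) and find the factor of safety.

FS = 1.15

Ordinary method of slices: FS = Σ[c'·Δl_i + (W_i cosα_i − u_i·Δl_i)·tanφ'] / Σ W_i sinα_i, with Δl_i = b_i / cosα_i.
Slice 1: Δl = 1.3/cos(-9.1°) = 1.317 m; N'_1 = 13·cos(-9.1°) − 2·1.317 = 10.2; c'Δl = 2.63; W sinα = -2.1
Slice 2: Δl = 1.3/cos(-1.7°) = 1.301 m; N'_2 = 36·cos(-1.7°) − 5·1.301 = 29.5; c'Δl = 2.60; W sinα = -1.1
Slice 3: Δl = 1.3/cos5.8° = 1.307 m; N'_3 = 55·cos5.8° − 8·1.307 = 44.3; c'Δl = 2.61; W sinα = 5.6
Slice 4: Δl = 2.3/cos16.3° = 2.396 m; N'_4 = 130·cos16.3° − 13·2.396 = 93.6; c'Δl = 4.79; W sinα = 36.5
Slice 5: Δl = 2.3/cos30.6° = 2.672 m; N'_5 = 146·cos30.6° − 33·2.672 = 37.5; c'Δl = 5.34; W sinα = 74.3
Slice 6: Δl = 2.2/cos47.2° = 3.238 m; N'_6 = 62·cos47.2° − 2·3.238 = 35.6; c'Δl = 6.48; W sinα = 45.5
Σc'Δl = 24.5 kN/m; ΣN' = 250.7 kN/m; ΣW sinα = 158.7 kN/m
Resisting = 24.5 + 250.7·tan32.3° = 24.5 + 158.5 = 183.0 kN/m
FS = 183.0 / 158.7 = 1.153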